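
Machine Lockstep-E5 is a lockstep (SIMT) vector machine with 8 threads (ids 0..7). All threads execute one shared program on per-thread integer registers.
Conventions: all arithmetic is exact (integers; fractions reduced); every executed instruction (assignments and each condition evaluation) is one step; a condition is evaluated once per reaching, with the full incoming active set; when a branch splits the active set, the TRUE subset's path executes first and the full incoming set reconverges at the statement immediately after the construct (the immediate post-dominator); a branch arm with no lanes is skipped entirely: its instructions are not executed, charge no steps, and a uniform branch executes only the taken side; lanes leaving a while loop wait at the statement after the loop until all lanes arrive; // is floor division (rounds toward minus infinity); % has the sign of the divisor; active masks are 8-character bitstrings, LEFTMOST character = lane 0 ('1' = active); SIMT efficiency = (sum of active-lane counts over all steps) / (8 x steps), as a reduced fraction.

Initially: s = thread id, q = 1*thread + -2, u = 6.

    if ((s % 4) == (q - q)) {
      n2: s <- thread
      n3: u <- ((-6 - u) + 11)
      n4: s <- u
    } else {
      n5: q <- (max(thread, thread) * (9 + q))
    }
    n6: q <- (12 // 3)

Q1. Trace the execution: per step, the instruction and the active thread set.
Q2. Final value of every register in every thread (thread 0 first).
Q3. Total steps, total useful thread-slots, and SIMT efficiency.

step 0: eval ((s % 4) == (q - q))    11111111
step 1: s <- thread                  10001000
step 2: u <- ((-6 - u) + 11)         10001000
step 3: s <- u                       10001000
step 4: q <- (max(thread, thread) * (9 + q)) 01110111
step 5: q <- (12 // 3)               11111111

Answer: 6 steps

s: -1,1,2,3,-1,5,6,7
q: 4,4,4,4,4,4,4,4
u: -1,6,6,6,-1,6,6,6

steps = 6; useful = 28; efficiency = 28/48 = 7/12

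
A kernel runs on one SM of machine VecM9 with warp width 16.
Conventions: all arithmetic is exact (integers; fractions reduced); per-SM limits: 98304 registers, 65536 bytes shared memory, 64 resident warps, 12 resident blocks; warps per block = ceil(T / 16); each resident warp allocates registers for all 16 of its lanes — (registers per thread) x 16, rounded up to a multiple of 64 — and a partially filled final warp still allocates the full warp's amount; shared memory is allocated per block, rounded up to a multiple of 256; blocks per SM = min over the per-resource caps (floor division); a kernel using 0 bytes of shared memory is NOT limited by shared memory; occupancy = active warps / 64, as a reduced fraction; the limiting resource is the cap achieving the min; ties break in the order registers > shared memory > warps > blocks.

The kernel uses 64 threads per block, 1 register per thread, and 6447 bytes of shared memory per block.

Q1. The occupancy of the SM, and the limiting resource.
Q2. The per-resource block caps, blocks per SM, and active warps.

Answer: occupancy 9/16, limited by shared memory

registers: 384 blocks
shared memory: 9 blocks
warps: 16 blocks
blocks: 12 blocks

Answer: 9 blocks, 36 active warps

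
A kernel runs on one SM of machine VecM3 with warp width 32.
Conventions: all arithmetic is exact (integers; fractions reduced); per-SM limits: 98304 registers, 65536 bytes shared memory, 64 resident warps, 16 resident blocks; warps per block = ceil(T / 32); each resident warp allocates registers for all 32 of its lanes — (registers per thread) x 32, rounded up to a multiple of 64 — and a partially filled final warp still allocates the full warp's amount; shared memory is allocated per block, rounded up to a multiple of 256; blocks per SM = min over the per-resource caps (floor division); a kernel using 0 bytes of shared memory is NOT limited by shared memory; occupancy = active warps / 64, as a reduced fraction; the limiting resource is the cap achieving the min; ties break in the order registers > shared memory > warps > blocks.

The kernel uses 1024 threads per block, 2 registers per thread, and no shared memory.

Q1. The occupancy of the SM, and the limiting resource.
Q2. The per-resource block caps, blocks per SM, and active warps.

Answer: occupancy 1, limited by warps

registers: 48 blocks
shared memory: no limit (kernel uses none)
warps: 2 blocks
blocks: 16 blocks

Answer: 2 blocks, 64 active warps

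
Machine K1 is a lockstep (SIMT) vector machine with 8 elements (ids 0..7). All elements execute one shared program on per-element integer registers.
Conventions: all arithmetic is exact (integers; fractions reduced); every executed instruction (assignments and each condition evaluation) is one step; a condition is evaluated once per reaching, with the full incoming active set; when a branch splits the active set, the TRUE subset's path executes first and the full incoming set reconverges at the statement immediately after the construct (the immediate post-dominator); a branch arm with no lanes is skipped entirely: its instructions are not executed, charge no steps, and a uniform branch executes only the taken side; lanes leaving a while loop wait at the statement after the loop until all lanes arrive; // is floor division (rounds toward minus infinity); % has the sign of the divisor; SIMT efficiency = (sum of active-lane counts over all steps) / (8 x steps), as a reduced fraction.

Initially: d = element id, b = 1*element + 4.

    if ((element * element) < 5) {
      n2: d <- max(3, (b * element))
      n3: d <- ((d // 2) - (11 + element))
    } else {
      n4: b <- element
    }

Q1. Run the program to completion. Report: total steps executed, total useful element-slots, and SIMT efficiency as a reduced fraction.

Answer: 4 steps, 19 useful, 19/32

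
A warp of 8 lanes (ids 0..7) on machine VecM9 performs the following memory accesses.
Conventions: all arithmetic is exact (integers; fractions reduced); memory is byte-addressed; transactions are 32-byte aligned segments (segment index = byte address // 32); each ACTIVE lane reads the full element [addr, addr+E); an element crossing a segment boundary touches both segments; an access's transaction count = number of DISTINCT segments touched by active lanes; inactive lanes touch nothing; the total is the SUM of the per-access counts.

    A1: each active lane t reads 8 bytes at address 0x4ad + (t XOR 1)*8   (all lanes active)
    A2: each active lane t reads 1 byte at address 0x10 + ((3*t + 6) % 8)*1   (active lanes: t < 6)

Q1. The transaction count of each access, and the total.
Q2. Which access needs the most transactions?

A1: 3 transactions
A2: 1 transaction

Answer: 3,1; total 4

Answer: A1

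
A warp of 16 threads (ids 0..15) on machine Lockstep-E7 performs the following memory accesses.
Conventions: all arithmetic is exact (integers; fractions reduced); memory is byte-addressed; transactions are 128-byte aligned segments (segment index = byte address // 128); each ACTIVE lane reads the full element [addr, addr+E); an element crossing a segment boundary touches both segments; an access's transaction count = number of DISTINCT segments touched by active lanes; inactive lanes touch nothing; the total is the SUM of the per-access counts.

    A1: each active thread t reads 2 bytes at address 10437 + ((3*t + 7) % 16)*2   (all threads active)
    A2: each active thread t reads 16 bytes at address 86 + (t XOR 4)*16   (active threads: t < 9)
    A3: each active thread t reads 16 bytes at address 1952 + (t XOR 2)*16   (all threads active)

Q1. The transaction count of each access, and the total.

A1: 1 transaction
A2: 3 transactions
A3: 3 transactions

Answer: 1,3,3; total 7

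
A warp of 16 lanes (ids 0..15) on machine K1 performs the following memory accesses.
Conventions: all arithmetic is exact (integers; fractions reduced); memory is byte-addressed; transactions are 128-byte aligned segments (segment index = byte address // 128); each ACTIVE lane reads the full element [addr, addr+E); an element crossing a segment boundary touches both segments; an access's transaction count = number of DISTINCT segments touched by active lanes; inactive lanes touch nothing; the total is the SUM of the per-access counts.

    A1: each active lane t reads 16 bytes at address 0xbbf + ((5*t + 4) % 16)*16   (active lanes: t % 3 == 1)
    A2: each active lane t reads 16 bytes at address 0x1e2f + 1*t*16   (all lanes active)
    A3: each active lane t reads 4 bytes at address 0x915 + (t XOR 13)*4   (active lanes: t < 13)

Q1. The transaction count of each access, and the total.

A1: 1 transaction
A2: 3 transactions
A3: 1 transaction

Answer: 1,3,1; total 5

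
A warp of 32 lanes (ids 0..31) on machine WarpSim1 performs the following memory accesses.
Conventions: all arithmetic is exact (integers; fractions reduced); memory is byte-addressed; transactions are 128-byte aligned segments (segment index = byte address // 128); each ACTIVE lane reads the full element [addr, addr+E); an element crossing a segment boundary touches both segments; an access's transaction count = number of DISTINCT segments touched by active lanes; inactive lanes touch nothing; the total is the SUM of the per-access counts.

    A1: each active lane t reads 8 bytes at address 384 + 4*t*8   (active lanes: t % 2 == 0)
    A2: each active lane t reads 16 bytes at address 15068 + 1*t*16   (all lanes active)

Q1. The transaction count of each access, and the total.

A1: 8 transactions
A2: 5 transactions

Answer: 8,5; total 13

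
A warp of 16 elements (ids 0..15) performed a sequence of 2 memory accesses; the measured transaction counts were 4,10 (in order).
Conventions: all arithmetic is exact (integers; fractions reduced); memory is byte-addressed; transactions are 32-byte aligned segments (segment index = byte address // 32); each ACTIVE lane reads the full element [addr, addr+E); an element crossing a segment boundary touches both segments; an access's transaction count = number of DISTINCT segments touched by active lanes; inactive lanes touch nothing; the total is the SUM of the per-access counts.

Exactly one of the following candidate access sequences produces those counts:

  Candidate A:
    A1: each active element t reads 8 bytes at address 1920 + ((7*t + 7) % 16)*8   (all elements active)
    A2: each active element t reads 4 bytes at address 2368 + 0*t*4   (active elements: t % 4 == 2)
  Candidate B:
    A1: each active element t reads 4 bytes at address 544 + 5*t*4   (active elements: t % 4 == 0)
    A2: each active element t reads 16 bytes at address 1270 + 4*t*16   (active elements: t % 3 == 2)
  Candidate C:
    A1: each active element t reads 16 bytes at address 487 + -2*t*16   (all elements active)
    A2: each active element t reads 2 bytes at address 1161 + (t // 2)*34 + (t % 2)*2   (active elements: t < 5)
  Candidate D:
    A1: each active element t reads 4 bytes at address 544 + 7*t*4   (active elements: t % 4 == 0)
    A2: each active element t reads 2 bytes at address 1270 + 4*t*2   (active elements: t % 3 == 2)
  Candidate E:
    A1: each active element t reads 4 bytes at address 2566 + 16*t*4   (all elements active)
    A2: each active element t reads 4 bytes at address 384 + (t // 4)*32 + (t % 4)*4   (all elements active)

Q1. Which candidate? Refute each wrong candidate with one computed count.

A: A2 gives 1 transaction, not 10
C: A1 gives 16 transactions, not 4
D: A2 gives 4 transactions, not 10
E: A1 gives 16 transactions, not 4
B: all counts match (4,10)

Answer: B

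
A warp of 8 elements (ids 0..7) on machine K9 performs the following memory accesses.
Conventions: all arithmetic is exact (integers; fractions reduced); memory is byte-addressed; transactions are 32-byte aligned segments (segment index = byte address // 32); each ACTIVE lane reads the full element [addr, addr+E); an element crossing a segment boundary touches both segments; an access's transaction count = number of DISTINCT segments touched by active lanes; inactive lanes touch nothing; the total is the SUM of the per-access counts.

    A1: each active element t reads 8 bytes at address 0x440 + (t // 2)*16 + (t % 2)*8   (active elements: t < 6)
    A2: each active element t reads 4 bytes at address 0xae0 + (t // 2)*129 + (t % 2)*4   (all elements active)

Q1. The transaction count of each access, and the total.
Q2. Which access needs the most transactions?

A1: 2 transactions
A2: 4 transactions

Answer: 2,4; total 6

Answer: A2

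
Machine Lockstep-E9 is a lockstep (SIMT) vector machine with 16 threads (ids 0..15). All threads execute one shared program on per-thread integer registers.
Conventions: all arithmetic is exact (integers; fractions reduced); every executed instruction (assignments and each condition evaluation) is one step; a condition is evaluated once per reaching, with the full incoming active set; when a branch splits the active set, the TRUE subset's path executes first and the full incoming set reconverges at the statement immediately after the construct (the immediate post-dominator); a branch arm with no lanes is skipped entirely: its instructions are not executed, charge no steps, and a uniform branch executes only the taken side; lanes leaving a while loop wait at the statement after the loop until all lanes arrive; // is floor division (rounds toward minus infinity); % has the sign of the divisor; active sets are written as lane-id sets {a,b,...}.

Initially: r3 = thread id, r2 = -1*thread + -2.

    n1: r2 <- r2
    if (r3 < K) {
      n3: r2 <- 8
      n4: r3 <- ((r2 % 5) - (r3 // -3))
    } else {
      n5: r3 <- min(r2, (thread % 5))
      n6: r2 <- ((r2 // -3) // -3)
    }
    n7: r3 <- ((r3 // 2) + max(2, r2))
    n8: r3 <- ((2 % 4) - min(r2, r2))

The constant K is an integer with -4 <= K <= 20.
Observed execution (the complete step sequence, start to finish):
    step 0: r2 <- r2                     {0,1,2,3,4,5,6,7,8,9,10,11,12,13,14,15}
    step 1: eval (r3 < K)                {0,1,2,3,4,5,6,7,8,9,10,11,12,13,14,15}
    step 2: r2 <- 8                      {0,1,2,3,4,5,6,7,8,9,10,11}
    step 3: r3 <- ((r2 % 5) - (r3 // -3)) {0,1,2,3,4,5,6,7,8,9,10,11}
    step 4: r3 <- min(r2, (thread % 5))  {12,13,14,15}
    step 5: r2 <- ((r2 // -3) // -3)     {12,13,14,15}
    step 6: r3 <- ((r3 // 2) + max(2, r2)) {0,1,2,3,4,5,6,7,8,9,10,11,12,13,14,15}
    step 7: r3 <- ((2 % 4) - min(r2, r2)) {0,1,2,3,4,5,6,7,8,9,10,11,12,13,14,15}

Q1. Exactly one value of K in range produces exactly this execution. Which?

Answer: K = 12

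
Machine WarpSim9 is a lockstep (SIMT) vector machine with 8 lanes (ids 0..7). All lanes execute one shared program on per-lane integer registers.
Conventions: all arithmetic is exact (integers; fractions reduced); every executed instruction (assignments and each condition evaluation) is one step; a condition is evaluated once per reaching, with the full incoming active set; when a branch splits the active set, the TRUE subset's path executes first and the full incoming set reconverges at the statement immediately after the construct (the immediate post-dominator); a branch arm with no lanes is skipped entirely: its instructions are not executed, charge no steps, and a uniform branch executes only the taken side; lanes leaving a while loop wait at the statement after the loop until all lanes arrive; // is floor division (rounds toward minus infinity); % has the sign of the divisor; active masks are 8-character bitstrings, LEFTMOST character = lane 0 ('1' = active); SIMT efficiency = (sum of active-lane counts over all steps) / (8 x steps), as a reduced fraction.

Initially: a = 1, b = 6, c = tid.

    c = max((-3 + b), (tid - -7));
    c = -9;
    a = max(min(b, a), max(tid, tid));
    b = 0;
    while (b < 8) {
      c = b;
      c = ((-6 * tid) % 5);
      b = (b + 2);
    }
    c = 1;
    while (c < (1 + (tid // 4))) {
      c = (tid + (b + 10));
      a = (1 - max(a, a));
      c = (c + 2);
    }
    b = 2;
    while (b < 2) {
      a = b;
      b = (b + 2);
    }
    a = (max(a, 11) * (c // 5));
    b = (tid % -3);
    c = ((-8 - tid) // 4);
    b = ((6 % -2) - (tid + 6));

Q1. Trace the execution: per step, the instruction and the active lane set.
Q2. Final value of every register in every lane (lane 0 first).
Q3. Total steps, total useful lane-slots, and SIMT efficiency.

step 0: c <- max((-3 + b), (tid - -7)) 11111111
step 1: c <- -9                      11111111
step 2: a <- max(min(b, a), max(tid, tid)) 11111111
step 3: b <- 0                       11111111
step 4: eval (b < 8)                 11111111
step 5: c <- b                       11111111
step 6: c <- ((-6 * tid) % 5)        11111111
step 7: b <- (b + 2)                 11111111
step 8: eval (b < 8)                 11111111
step 9: c <- b                       11111111
step 10: c <- ((-6 * tid) % 5)        11111111
step 11: b <- (b + 2)                 11111111
step 12: eval (b < 8)                 11111111
step 13: c <- b                       11111111
step 14: c <- ((-6 * tid) % 5)        11111111
step 15: b <- (b + 2)                 11111111
step 16: eval (b < 8)                 11111111
step 17: c <- b                       11111111
step 18: c <- ((-6 * tid) % 5)        11111111
step 19: b <- (b + 2)                 11111111
step 20: eval (b < 8)                 11111111
step 21: c <- 1                       11111111
step 22: eval (c < (1 + (tid // 4)))  11111111
step 23: c <- (tid + (b + 10))        00001111
step 24: a <- (1 - max(a, a))         00001111
step 25: c <- (c + 2)                 00001111
step 26: eval (c < (1 + (tid // 4)))  00001111
step 27: b <- 2                       11111111
step 28: eval (b < 2)                 11111111
step 29: a <- (max(a, 11) * (c // 5)) 11111111
step 30: b <- (tid % -3)              11111111
step 31: c <- ((-8 - tid) // 4)       11111111
step 32: b <- ((6 % -2) - (tid + 6))  11111111

Answer: 33 steps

a: 0,0,0,0,44,55,55,55
b: -6,-7,-8,-9,-10,-11,-12,-13
c: -2,-3,-3,-3,-3,-4,-4,-4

steps = 33; useful = 248; efficiency = 248/264 = 31/33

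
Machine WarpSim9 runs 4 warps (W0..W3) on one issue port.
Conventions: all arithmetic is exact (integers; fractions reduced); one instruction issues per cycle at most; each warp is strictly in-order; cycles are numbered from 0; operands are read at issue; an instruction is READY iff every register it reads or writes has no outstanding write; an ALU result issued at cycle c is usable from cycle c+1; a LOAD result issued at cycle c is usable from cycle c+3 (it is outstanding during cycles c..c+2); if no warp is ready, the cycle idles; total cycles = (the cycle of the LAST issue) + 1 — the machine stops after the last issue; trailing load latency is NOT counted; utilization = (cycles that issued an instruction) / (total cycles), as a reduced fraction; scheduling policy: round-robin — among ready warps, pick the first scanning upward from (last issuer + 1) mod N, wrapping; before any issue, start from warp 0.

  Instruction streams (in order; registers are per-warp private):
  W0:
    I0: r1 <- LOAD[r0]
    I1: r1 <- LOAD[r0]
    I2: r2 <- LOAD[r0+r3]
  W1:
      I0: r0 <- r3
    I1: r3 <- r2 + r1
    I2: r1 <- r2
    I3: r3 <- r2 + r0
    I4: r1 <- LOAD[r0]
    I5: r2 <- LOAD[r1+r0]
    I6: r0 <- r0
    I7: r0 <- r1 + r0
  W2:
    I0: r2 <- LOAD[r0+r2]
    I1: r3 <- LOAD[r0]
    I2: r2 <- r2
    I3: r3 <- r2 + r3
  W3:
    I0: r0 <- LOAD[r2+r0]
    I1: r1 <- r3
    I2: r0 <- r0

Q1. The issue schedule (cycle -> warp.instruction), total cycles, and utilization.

cycle 0: W0.I0
cycle 1: W1.I0
cycle 2: W2.I0
cycle 3: W3.I0
cycle 4: W0.I1
cycle 5: W1.I1
cycle 6: W2.I1
cycle 7: W3.I1
cycle 8: W0.I2
cycle 9: W1.I2
cycle 10: W2.I2
cycle 11: W3.I2
cycle 12: W1.I3
cycle 13: W2.I3
cycle 14: W1.I4
cycle 15: idle
cycle 16: idle
cycle 17: W1.I5
cycle 18: W1.I6
cycle 19: W1.I7

Answer: 20 cycles, utilization 9/10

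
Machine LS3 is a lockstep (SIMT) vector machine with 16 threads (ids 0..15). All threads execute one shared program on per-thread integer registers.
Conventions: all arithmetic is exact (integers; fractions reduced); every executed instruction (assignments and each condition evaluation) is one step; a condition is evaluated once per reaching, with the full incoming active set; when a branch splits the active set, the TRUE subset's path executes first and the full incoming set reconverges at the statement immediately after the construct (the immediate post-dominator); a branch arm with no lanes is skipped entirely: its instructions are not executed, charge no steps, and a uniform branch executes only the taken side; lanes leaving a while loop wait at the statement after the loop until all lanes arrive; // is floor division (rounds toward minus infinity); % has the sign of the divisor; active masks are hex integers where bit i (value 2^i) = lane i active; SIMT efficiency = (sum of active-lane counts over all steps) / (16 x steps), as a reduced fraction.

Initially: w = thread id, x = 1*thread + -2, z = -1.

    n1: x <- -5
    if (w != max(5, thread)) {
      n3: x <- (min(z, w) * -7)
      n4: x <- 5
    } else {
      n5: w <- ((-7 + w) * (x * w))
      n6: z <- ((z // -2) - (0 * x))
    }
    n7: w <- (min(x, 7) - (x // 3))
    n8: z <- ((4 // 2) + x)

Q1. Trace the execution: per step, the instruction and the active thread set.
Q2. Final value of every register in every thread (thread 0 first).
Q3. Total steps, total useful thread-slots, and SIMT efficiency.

step 0: x <- -5                      0xffff
step 1: eval (w != max(5, thread))   0xffff
step 2: x <- (min(z, w) * -7)        0x001f
step 3: x <- 5                       0x001f
step 4: w <- ((-7 + w) * (x * w))    0xffe0
step 5: z <- ((z // -2) - (0 * x))   0xffe0
step 6: w <- (min(x, 7) - (x // 3))  0xffff
step 7: z <- ((4 // 2) + x)          0xffff

Answer: 8 steps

w: 4,4,4,4,4,-3,-3,-3,-3,-3,-3,-3,-3,-3,-3,-3
x: 5,5,5,5,5,-5,-5,-5,-5,-5,-5,-5,-5,-5,-5,-5
z: 7,7,7,7,7,-3,-3,-3,-3,-3,-3,-3,-3,-3,-3,-3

steps = 8; useful = 96; efficiency = 96/128 = 3/4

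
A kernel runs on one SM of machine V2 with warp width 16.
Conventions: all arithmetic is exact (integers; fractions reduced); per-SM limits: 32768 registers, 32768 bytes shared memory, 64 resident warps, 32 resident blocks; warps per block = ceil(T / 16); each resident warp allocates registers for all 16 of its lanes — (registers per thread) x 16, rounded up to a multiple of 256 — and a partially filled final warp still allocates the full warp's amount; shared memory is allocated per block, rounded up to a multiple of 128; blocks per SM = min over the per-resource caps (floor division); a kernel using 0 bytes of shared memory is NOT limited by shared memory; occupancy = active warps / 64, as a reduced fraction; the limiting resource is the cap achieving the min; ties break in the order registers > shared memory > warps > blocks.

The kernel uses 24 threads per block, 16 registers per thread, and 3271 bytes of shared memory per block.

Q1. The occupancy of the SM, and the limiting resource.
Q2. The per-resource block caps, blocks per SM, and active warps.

Answer: occupancy 9/32, limited by shared memory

registers: 64 blocks
shared memory: 9 blocks
warps: 32 blocks
blocks: 32 blocks

Answer: 9 blocks, 18 active warps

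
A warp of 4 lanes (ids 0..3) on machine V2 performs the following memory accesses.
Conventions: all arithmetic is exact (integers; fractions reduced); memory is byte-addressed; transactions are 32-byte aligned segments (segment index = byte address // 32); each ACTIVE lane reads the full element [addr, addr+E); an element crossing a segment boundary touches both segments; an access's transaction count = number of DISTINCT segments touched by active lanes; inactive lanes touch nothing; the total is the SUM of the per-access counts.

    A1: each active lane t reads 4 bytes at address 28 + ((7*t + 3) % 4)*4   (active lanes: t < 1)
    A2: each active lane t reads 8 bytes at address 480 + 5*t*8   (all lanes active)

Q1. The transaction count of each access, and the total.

A1: 1 transaction
A2: 4 transactions

Answer: 1,4; total 5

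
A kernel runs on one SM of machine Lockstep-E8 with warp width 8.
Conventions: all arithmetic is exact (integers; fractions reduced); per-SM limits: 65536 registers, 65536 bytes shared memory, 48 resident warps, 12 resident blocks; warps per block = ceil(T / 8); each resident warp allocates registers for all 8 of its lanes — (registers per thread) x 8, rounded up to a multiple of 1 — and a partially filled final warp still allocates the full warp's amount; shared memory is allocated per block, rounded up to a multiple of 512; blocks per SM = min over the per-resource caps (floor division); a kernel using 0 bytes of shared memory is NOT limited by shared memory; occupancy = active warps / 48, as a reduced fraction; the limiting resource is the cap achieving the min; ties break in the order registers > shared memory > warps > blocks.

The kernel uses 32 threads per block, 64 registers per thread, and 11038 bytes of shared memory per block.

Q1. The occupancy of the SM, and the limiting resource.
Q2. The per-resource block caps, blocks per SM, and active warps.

Answer: occupancy 5/12, limited by shared memory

registers: 32 blocks
shared memory: 5 blocks
warps: 12 blocks
blocks: 12 blocks

Answer: 5 blocks, 20 active warps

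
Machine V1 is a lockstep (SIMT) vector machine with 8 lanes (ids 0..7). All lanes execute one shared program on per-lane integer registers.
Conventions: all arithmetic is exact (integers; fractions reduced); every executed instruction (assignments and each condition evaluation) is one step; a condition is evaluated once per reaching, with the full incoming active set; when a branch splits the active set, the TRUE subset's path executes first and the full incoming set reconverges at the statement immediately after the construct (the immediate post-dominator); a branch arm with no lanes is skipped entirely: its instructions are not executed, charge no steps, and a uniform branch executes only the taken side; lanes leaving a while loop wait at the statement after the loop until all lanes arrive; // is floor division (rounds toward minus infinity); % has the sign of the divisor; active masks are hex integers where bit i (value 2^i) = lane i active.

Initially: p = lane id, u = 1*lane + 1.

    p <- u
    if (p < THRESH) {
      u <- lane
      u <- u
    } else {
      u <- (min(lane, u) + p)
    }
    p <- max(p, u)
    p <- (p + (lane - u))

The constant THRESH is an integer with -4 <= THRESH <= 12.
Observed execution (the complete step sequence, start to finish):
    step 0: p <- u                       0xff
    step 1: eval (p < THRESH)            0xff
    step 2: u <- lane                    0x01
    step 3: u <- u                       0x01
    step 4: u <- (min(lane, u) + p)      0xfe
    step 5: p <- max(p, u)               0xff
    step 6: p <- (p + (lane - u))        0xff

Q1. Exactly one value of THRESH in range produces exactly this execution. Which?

Answer: THRESH = 2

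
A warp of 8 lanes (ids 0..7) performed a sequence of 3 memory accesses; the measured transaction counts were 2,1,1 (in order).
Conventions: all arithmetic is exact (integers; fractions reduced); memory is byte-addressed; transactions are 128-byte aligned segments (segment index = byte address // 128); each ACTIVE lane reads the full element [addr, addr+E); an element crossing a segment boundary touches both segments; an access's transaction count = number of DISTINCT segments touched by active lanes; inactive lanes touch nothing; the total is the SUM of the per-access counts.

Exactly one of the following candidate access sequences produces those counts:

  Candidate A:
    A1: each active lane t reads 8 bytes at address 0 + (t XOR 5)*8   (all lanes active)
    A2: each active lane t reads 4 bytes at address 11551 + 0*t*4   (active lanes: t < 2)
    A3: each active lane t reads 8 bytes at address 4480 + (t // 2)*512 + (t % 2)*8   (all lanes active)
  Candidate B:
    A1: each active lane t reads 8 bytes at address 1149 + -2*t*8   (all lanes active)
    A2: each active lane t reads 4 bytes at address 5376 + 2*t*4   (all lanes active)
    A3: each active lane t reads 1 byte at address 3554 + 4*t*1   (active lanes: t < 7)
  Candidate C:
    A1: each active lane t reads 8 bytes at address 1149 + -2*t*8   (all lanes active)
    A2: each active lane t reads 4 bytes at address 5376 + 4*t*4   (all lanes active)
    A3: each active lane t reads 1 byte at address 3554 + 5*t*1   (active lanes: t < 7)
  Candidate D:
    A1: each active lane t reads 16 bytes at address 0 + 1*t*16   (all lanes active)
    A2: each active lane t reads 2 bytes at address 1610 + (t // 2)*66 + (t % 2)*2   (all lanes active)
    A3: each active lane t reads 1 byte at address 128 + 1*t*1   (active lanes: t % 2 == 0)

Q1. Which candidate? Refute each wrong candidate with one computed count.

A: A1 gives 1 transaction, not 2
C: A3 gives 2 transactions, not 1
D: A1 gives 1 transaction, not 2
B: all counts match (2,1,1)

Answer: B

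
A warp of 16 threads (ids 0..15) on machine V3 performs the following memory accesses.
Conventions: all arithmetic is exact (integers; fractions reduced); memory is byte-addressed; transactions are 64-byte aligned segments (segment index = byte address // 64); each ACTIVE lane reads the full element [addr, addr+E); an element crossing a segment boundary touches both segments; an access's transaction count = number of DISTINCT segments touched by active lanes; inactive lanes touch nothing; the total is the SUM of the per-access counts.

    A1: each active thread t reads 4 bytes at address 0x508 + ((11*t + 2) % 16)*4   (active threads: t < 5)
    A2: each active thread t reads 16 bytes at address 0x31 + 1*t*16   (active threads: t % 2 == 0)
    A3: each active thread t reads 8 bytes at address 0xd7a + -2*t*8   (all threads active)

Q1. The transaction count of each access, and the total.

A1: 2 transactions
A2: 5 transactions
A3: 5 transactions

Answer: 2,5,5; total 12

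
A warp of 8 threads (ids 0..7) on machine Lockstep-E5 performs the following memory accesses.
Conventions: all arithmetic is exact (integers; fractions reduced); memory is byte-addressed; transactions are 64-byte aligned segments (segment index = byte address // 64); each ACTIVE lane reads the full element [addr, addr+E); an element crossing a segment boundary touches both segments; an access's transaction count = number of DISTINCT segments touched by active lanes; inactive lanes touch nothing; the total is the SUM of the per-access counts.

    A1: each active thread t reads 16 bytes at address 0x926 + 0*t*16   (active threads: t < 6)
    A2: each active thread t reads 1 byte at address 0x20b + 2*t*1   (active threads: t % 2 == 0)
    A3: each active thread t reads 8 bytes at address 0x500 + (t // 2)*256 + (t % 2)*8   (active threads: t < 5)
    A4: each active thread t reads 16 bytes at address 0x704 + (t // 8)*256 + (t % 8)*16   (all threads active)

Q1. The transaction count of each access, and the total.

A1: 1 transaction
A2: 1 transaction
A3: 3 transactions
A4: 3 transactions

Answer: 1,1,3,3; total 8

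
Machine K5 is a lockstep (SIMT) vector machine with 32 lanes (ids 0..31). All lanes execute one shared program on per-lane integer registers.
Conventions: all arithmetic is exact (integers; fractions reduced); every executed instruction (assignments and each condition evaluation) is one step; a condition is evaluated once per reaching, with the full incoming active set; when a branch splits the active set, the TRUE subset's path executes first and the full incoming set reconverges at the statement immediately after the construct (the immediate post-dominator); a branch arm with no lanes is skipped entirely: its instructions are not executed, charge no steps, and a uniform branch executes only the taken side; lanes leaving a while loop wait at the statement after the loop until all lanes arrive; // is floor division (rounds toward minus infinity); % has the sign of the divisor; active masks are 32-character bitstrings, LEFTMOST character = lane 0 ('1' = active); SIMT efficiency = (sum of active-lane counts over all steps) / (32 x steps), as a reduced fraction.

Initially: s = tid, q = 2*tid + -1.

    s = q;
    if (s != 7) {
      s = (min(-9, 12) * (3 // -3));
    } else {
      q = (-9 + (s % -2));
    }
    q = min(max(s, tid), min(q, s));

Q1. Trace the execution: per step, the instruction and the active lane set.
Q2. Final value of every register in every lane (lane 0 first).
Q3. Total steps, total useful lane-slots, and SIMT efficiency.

step 0: s <- q                       11111111111111111111111111111111
step 1: eval (s != 7)                11111111111111111111111111111111
step 2: s <- (min(-9, 12) * (3 // -3)) 11110111111111111111111111111111
step 3: q <- (-9 + (s % -2))         00001000000000000000000000000000
step 4: q <- min(max(s, tid), min(q, s)) 11111111111111111111111111111111

Answer: 5 steps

s: 9,9,9,9,7,9,9,9,9,9,9,9,9,9,9,9,9,9,9,9,9,9,9,9,9,9,9,9,9,9,9,9
q: -1,1,3,5,-10,9,9,9,9,9,9,9,9,9,9,9,9,9,9,9,9,9,9,9,9,9,9,9,9,9,9,9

steps = 5; useful = 128; efficiency = 128/160 = 4/5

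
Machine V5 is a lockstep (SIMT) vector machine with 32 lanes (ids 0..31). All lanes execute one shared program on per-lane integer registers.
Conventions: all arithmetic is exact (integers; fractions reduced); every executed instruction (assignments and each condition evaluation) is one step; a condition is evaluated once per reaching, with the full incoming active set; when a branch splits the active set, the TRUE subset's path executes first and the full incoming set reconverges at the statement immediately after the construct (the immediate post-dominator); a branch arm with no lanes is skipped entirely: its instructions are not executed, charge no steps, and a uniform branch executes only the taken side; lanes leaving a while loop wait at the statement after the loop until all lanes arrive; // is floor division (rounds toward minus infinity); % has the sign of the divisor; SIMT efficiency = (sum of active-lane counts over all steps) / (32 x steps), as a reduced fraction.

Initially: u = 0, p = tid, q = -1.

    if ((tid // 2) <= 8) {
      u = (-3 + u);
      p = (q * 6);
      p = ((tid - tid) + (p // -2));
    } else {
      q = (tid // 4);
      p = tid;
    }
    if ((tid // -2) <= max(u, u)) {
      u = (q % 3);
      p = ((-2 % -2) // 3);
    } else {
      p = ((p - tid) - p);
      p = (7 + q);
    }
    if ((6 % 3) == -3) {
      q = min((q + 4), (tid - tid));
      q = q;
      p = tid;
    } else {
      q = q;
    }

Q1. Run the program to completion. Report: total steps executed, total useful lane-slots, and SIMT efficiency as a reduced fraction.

Answer: 13 steps, 274 useful, 137/208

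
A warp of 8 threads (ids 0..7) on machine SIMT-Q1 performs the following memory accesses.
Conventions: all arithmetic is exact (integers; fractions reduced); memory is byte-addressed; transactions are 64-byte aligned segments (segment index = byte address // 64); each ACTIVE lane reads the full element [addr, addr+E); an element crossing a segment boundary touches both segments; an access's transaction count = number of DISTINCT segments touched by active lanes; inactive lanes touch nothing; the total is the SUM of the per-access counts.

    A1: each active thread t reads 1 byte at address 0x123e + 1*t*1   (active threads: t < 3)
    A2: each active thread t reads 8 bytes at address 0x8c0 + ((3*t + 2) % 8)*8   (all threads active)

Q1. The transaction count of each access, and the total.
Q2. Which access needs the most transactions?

A1: 2 transactions
A2: 1 transaction

Answer: 2,1; total 3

Answer: A1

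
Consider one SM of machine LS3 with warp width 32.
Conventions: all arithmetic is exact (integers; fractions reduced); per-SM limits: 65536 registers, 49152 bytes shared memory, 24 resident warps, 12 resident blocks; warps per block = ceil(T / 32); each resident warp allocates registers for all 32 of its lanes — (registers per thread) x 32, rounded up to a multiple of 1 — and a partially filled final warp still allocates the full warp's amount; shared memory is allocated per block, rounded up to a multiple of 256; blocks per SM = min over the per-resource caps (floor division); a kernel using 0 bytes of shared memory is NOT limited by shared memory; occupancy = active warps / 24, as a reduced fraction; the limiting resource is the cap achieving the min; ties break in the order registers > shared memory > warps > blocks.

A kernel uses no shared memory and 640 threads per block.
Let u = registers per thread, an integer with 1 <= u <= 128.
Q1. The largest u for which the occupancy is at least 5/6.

Answer: u = 102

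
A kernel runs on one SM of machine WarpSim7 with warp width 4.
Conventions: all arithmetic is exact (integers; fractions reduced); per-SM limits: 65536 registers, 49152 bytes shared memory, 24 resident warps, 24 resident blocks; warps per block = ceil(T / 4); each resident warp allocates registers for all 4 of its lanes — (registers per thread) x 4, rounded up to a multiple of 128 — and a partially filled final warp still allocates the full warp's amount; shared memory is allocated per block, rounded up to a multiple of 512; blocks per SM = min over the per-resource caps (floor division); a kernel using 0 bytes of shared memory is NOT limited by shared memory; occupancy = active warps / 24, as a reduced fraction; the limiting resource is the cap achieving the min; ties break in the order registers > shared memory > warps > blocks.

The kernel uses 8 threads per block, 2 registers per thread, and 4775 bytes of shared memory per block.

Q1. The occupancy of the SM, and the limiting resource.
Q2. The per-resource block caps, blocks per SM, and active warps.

Answer: occupancy 3/4, limited by shared memory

registers: 256 blocks
shared memory: 9 blocks
warps: 12 blocks
blocks: 24 blocks

Answer: 9 blocks, 18 active warps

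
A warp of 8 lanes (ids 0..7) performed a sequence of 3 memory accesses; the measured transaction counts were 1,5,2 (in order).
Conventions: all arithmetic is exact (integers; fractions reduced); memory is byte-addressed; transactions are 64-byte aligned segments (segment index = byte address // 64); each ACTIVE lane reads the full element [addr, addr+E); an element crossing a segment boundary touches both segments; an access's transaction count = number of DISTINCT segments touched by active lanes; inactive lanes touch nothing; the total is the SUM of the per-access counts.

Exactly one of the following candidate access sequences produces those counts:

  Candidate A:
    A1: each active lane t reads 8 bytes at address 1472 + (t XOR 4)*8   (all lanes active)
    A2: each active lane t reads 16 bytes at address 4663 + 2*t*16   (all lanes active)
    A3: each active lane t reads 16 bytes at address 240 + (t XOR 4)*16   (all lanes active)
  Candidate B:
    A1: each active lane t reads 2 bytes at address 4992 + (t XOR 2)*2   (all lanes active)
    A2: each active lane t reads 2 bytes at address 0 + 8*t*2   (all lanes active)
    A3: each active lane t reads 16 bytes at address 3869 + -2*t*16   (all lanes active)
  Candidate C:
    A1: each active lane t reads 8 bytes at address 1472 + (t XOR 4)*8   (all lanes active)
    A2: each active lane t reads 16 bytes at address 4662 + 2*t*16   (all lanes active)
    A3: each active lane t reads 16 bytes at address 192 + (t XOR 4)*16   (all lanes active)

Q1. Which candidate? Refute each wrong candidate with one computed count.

A: A3 gives 3 transactions, not 2
B: A2 gives 2 transactions, not 5
C: all counts match (1,5,2)

Answer: C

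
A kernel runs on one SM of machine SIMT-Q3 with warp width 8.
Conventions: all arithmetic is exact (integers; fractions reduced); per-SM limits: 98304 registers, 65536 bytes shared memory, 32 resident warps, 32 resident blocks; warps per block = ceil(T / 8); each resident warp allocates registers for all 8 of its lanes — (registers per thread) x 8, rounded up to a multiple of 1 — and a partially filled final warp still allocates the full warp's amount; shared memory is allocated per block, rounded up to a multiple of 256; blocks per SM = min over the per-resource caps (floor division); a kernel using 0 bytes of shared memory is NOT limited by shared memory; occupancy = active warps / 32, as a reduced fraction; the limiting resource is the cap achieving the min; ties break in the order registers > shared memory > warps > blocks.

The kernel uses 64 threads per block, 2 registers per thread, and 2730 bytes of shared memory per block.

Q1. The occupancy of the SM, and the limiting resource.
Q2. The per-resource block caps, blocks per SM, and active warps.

Answer: occupancy 1, limited by warps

registers: 768 blocks
shared memory: 23 blocks
warps: 4 blocks
blocks: 32 blocks

Answer: 4 blocks, 32 active warps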